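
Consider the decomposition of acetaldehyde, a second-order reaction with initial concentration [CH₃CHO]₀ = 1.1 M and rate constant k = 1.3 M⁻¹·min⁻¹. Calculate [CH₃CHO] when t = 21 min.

0.03545 M

Step 1: For a second-order reaction: 1/[CH₃CHO] = 1/[CH₃CHO]₀ + kt
Step 2: 1/[CH₃CHO] = 1/1.1 + 1.3 × 21
Step 3: 1/[CH₃CHO] = 0.9091 + 27.3 = 28.21
Step 4: [CH₃CHO] = 1/28.21 = 0.03545 M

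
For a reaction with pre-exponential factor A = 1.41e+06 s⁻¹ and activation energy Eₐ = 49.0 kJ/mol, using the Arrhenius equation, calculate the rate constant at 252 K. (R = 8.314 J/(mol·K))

9.82e-05 s⁻¹

Step 1: Use the Arrhenius equation: k = A × exp(-Eₐ/RT)
Step 2: Convert Eₐ to J/mol: 49.0 kJ/mol = 49000 J/mol
Step 3: Calculate the exponent: -Eₐ/(RT) = -49000/(8.314 × 252) = -23.38759
Step 4: k = 1.41e+06 × exp(-23.38759)
Step 5: k = 1.41e+06 × 6.96464e-11 = 9.8201e-05 s⁻¹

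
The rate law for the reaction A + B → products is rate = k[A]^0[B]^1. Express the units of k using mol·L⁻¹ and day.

day⁻¹

Step 1: Overall order = 0 + 1 = 1.
Step 2: rate has units mol·L⁻¹·day⁻¹; [A]^0[B]^1 has units (mol·L⁻¹)^1.
Step 3: k = rate/([A]^0[B]^1), so units of k = (mol·L⁻¹)^(1-1)·day⁻¹ = day⁻¹.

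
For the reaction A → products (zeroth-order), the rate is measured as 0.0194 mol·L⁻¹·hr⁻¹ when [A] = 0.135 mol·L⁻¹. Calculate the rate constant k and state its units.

0.0194 mol·L⁻¹·hr⁻¹

Step 1: For a zeroth-order reaction, rate = k (independent of concentration).
Step 2: k = rate = 0.0194 mol·L⁻¹·hr⁻¹.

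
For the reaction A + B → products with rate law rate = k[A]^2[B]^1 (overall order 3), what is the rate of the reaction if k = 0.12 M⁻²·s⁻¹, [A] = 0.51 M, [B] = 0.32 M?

0.009988 M/s

Step 1: The rate law is rate = k[A]^2[B]^1, overall order = 2+1 = 3
Step 2: Substitute values: rate = 0.12 × (0.51)^2 × (0.32)^1
Step 3: rate = 0.12 × 0.2601 × 0.32 = 0.00998784 M/s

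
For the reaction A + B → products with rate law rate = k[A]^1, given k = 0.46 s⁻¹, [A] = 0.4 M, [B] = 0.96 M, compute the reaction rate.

0.184 M/s

Step 1: The rate law is rate = k[A]^1
Step 2: Note that the rate does not depend on [B] (zero order in B).
Step 3: rate = 0.46 × (0.4)^1 = 0.184 M/s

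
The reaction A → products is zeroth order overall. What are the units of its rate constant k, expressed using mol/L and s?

mol/L·s⁻¹

Step 1: For overall order n, rate = k × (concentration)^n.
Step 2: Rate has units mol/L·s⁻¹; concentration term has units (mol/L)^0.
Step 3: k = rate / (concentration)^n, so units of k = (mol/L)^(1-0)·s⁻¹ = mol/L·s⁻¹.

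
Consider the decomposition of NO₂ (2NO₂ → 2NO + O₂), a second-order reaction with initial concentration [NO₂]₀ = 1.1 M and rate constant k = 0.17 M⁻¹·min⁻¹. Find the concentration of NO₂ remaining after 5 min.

0.5685 M

Step 1: For a second-order reaction: 1/[NO₂] = 1/[NO₂]₀ + kt
Step 2: 1/[NO₂] = 1/1.1 + 0.17 × 5
Step 3: 1/[NO₂] = 0.9091 + 0.85 = 1.759
Step 4: [NO₂] = 1/1.759 = 0.5685 M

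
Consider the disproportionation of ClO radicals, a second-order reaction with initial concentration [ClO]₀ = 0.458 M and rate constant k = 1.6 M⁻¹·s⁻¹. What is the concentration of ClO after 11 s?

0.05055 M

Step 1: For a second-order reaction: 1/[ClO] = 1/[ClO]₀ + kt
Step 2: 1/[ClO] = 1/0.458 + 1.6 × 11
Step 3: 1/[ClO] = 2.183 + 17.6 = 19.78
Step 4: [ClO] = 1/19.78 = 0.05055 M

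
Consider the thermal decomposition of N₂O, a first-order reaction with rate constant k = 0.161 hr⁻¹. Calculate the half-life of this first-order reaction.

4.305 hr

Step 1: For a first-order reaction, t₁/₂ = ln(2)/k
Step 2: t₁/₂ = ln(2)/0.161
Step 3: t₁/₂ = 0.6931/0.161 = 4.305 hr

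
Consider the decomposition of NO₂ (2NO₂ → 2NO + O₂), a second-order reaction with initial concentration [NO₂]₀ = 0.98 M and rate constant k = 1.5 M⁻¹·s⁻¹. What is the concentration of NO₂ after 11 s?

0.05708 M

Step 1: For a second-order reaction: 1/[NO₂] = 1/[NO₂]₀ + kt
Step 2: 1/[NO₂] = 1/0.98 + 1.5 × 11
Step 3: 1/[NO₂] = 1.02 + 16.5 = 17.52
Step 4: [NO₂] = 1/17.52 = 0.05708 M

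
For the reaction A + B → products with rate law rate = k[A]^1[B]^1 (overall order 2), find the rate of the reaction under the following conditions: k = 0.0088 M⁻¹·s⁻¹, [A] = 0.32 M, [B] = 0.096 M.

0.0002703 M/s

Step 1: The rate law is rate = k[A]^1[B]^1, overall order = 1+1 = 2
Step 2: Substitute values: rate = 0.0088 × (0.32)^1 × (0.096)^1
Step 3: rate = 0.0088 × 0.32 × 0.096 = 0.000270336 M/s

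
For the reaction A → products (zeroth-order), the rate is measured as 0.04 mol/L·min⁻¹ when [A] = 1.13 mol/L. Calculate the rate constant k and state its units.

0.04 mol/L·min⁻¹

Step 1: For a zeroth-order reaction, rate = k (independent of concentration).
Step 2: k = rate = 0.04 mol/L·min⁻¹.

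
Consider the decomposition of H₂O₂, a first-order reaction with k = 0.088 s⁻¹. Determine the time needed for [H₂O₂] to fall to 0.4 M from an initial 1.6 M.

15.75 s

Step 1: For first-order: t = ln([H₂O₂]₀/[H₂O₂])/k
Step 2: t = ln(1.6/0.4)/0.088
Step 3: t = ln(4)/0.088
Step 4: t = 1.386/0.088 = 15.75 s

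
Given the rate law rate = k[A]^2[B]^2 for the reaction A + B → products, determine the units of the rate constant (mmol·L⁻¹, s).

(mmol·L⁻¹)⁻³·s⁻¹

Step 1: Overall order = 2 + 2 = 4.
Step 2: rate has units mmol·L⁻¹·s⁻¹; [A]^2[B]^2 has units (mmol·L⁻¹)^4.
Step 3: k = rate/([A]^2[B]^2), so units of k = (mmol·L⁻¹)^(1-4)·s⁻¹ = (mmol·L⁻¹)⁻³·s⁻¹.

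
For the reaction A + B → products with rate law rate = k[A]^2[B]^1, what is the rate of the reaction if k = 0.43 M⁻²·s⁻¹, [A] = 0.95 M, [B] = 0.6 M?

0.2328 M/s

Step 1: The rate law is rate = k[A]^2[B]^1
Step 2: Substitute: rate = 0.43 × (0.95)^2 × (0.6)^1
Step 3: rate = 0.43 × 0.9025 × 0.6 = 0.232845 M/s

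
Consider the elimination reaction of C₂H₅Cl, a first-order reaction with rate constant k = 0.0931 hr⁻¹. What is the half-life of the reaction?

7.445 hr

Step 1: For a first-order reaction, t₁/₂ = ln(2)/k
Step 2: t₁/₂ = ln(2)/0.0931
Step 3: t₁/₂ = 0.6931/0.0931 = 7.445 hr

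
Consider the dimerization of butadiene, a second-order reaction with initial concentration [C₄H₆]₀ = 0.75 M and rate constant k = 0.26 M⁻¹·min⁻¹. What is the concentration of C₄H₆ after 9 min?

0.2722 M

Step 1: For a second-order reaction: 1/[C₄H₆] = 1/[C₄H₆]₀ + kt
Step 2: 1/[C₄H₆] = 1/0.75 + 0.26 × 9
Step 3: 1/[C₄H₆] = 1.333 + 2.34 = 3.673
Step 4: [C₄H₆] = 1/3.673 = 0.2722 M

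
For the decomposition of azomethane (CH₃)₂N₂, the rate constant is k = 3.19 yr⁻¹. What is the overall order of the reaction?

first order (1)

Step 1: The units of k for an nth-order reaction are (concentration)^(1-n)·(time)⁻¹.
Step 2: Here k has units yr⁻¹, so the concentration exponent is 0.
Step 3: 1 - n = 0 ⇒ n = 1. The reaction is first order.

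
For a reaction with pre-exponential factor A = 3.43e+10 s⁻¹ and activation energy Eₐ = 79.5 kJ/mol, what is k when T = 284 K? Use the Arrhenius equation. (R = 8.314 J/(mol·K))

8.18e-05 s⁻¹

Step 1: Use the Arrhenius equation: k = A × exp(-Eₐ/RT)
Step 2: Convert Eₐ to J/mol: 79.5 kJ/mol = 79500 J/mol
Step 3: Calculate the exponent: -Eₐ/(RT) = -79500/(8.314 × 284) = -33.66966
Step 4: k = 3.43e+10 × exp(-33.66966)
Step 5: k = 3.43e+10 × 2.38480e-15 = 8.1799e-05 s⁻¹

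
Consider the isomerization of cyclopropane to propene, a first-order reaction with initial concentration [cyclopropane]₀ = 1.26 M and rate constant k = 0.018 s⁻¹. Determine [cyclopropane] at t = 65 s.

0.3911 M

Step 1: For a first-order reaction: [cyclopropane] = [cyclopropane]₀ × e^(-kt)
Step 2: [cyclopropane] = 1.26 × e^(-0.018 × 65)
Step 3: [cyclopropane] = 1.26 × e^(-1.17)
Step 4: [cyclopropane] = 1.26 × 0.310367 = 0.3911 M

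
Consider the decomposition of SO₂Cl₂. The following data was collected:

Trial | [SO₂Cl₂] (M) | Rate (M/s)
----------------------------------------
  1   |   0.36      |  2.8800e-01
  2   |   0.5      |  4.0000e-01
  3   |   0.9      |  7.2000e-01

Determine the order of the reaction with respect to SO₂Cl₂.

first order (1)

Step 1: Compare trials to find order n where rate₂/rate₁ = ([SO₂Cl₂]₂/[SO₂Cl₂]₁)^n
Step 2: rate₂/rate₁ = 4.0000e-01/2.8800e-01 = 1.389
Step 3: [SO₂Cl₂]₂/[SO₂Cl₂]₁ = 0.5/0.36 = 1.389
Step 4: n = ln(1.389)/ln(1.389) = 1.00 ≈ 1
Step 5: The reaction is first order in SO₂Cl₂.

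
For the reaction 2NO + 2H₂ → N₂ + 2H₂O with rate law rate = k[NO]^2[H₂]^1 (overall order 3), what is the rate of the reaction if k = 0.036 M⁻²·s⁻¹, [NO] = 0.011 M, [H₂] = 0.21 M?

9.148e-07 M/s

Step 1: The rate law is rate = k[NO]^2[H₂]^1, overall order = 2+1 = 3
Step 2: Substitute values: rate = 0.036 × (0.011)^2 × (0.21)^1
Step 3: rate = 0.036 × 0.000121 × 0.21 = 9.1476e-07 M/s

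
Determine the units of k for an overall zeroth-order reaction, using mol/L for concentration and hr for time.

mol/L·hr⁻¹

Step 1: For overall order n, rate = k × (concentration)^n.
Step 2: Rate has units mol/L·hr⁻¹; concentration term has units (mol/L)^0.
Step 3: k = rate / (concentration)^n, so units of k = (mol/L)^(1-0)·hr⁻¹ = mol/L·hr⁻¹.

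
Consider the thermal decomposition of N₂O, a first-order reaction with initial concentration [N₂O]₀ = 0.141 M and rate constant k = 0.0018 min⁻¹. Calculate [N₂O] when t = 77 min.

0.1228 M

Step 1: For a first-order reaction: [N₂O] = [N₂O]₀ × e^(-kt)
Step 2: [N₂O] = 0.141 × e^(-0.0018 × 77)
Step 3: [N₂O] = 0.141 × e^(-0.1386)
Step 4: [N₂O] = 0.141 × 0.870576 = 0.1228 M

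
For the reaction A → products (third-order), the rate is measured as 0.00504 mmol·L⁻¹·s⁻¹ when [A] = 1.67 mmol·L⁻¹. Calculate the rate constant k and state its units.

0.001082 (mmol·L⁻¹)⁻²·s⁻¹

Step 1: rate = k[A]^3, so k = rate / [A]^3.
Step 2: k = 0.00504 / (1.67)^3 = 0.00504 / 4.657.
Step 3: k = 0.001082 (mmol·L⁻¹)⁻²·s⁻¹.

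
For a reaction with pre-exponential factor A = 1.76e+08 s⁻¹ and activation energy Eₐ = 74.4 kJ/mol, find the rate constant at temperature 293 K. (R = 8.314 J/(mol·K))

9.58e-06 s⁻¹

Step 1: Use the Arrhenius equation: k = A × exp(-Eₐ/RT)
Step 2: Convert Eₐ to J/mol: 74.4 kJ/mol = 74400 J/mol
Step 3: Calculate the exponent: -Eₐ/(RT) = -74400/(8.314 × 293) = -30.54185
Step 4: k = 1.76e+08 × exp(-30.54185)
Step 5: k = 1.76e+08 × 5.44306e-14 = 9.5798e-06 s⁻¹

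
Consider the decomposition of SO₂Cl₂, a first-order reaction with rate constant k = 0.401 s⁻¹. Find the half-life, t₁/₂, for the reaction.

1.729 s

Step 1: For a first-order reaction, t₁/₂ = ln(2)/k
Step 2: t₁/₂ = ln(2)/0.401
Step 3: t₁/₂ = 0.6931/0.401 = 1.729 s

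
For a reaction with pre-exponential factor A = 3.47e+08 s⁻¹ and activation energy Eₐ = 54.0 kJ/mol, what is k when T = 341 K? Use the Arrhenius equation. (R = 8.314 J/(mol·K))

1.85e+00 s⁻¹

Step 1: Use the Arrhenius equation: k = A × exp(-Eₐ/RT)
Step 2: Convert Eₐ to J/mol: 54.0 kJ/mol = 54000 J/mol
Step 3: Calculate the exponent: -Eₐ/(RT) = -54000/(8.314 × 341) = -19.04712
Step 4: k = 3.47e+08 × exp(-19.04712)
Step 5: k = 3.47e+08 × 5.34492e-09 = 1.8547e+00 s⁻¹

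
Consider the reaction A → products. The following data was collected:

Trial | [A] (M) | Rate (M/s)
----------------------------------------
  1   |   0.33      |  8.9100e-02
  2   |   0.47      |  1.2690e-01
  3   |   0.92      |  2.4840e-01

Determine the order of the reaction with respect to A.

first order (1)

Step 1: Compare trials to find order n where rate₂/rate₁ = ([A]₂/[A]₁)^n
Step 2: rate₂/rate₁ = 1.2690e-01/8.9100e-02 = 1.424
Step 3: [A]₂/[A]₁ = 0.47/0.33 = 1.424
Step 4: n = ln(1.424)/ln(1.424) = 1.00 ≈ 1
Step 5: The reaction is first order in A.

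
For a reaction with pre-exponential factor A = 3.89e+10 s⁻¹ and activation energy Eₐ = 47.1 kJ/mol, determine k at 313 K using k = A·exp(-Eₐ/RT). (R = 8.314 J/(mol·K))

5.36e+02 s⁻¹

Step 1: Use the Arrhenius equation: k = A × exp(-Eₐ/RT)
Step 2: Convert Eₐ to J/mol: 47.1 kJ/mol = 47100 J/mol
Step 3: Calculate the exponent: -Eₐ/(RT) = -47100/(8.314 × 313) = -18.09950
Step 4: k = 3.89e+10 × exp(-18.09950)
Step 5: k = 3.89e+10 × 1.37875e-08 = 5.3633e+02 s⁻¹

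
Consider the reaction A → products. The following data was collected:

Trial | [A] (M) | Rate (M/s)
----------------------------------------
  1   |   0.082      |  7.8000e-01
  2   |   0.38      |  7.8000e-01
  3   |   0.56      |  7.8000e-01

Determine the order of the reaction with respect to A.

zeroth order (0)

Step 1: Compare trials - when concentration changes, rate stays constant.
Step 2: rate₂/rate₁ = 7.8000e-01/7.8000e-01 = 1
Step 3: [A]₂/[A]₁ = 0.38/0.082 = 4.634
Step 4: Since rate ratio ≈ (conc ratio)^0, the reaction is zeroth order.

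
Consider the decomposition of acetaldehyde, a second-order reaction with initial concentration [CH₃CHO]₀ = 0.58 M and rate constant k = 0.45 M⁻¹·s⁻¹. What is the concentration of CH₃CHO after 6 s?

0.226 M

Step 1: For a second-order reaction: 1/[CH₃CHO] = 1/[CH₃CHO]₀ + kt
Step 2: 1/[CH₃CHO] = 1/0.58 + 0.45 × 6
Step 3: 1/[CH₃CHO] = 1.724 + 2.7 = 4.424
Step 4: [CH₃CHO] = 1/4.424 = 0.226 M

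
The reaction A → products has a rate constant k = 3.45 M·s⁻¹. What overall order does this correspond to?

zeroth order (0)

Step 1: The units of k for an nth-order reaction are (concentration)^(1-n)·(time)⁻¹.
Step 2: Here k has units M·s⁻¹, so the concentration exponent is 1.
Step 3: 1 - n = 1 ⇒ n = 0. The reaction is zeroth order.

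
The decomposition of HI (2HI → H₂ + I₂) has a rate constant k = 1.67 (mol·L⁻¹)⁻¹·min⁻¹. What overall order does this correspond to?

second order (2)

Step 1: The units of k for an nth-order reaction are (concentration)^(1-n)·(time)⁻¹.
Step 2: Here k has units (mol·L⁻¹)⁻¹·min⁻¹, so the concentration exponent is -1.
Step 3: 1 - n = -1 ⇒ n = 2. The reaction is second order.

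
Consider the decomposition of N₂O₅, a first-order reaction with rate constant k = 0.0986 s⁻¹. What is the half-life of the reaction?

7.03 s

Step 1: For a first-order reaction, t₁/₂ = ln(2)/k
Step 2: t₁/₂ = ln(2)/0.0986
Step 3: t₁/₂ = 0.6931/0.0986 = 7.03 s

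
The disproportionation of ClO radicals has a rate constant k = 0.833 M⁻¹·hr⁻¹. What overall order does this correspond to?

second order (2)

Step 1: The units of k for an nth-order reaction are (concentration)^(1-n)·(time)⁻¹.
Step 2: Here k has units M⁻¹·hr⁻¹, so the concentration exponent is -1.
Step 3: 1 - n = -1 ⇒ n = 2. The reaction is second order.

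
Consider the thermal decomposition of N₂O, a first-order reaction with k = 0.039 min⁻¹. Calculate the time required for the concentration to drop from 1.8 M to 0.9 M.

17.77 min

Step 1: For first-order: t = ln([N₂O]₀/[N₂O])/k
Step 2: t = ln(1.8/0.9)/0.039
Step 3: t = ln(2)/0.039
Step 4: t = 0.6931/0.039 = 17.77 min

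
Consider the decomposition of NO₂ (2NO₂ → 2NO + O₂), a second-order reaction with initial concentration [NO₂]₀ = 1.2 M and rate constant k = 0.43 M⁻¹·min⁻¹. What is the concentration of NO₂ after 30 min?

0.07282 M

Step 1: For a second-order reaction: 1/[NO₂] = 1/[NO₂]₀ + kt
Step 2: 1/[NO₂] = 1/1.2 + 0.43 × 30
Step 3: 1/[NO₂] = 0.8333 + 12.9 = 13.73
Step 4: [NO₂] = 1/13.73 = 0.07282 M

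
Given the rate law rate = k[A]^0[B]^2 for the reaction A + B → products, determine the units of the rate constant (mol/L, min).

(mol/L)⁻¹·min⁻¹

Step 1: Overall order = 0 + 2 = 2.
Step 2: rate has units mol/L·min⁻¹; [A]^0[B]^2 has units (mol/L)^2.
Step 3: k = rate/([A]^0[B]^2), so units of k = (mol/L)^(1-2)·min⁻¹ = (mol/L)⁻¹·min⁻¹.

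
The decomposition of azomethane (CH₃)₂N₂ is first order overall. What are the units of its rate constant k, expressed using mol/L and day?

day⁻¹

Step 1: For overall order n, rate = k × (concentration)^n.
Step 2: Rate has units mol/L·day⁻¹; concentration term has units (mol/L)^1.
Step 3: k = rate / (concentration)^n, so units of k = (mol/L)^(1-1)·day⁻¹ = day⁻¹.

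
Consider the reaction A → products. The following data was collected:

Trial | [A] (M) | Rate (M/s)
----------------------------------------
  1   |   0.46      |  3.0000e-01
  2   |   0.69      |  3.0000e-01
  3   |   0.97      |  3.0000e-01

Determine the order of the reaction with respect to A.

zeroth order (0)

Step 1: Compare trials - when concentration changes, rate stays constant.
Step 2: rate₂/rate₁ = 3.0000e-01/3.0000e-01 = 1
Step 3: [A]₂/[A]₁ = 0.69/0.46 = 1.5
Step 4: Since rate ratio ≈ (conc ratio)^0, the reaction is zeroth order.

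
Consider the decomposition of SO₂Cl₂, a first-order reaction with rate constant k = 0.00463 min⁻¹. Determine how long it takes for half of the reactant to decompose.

149.7 min

Step 1: For a first-order reaction, t₁/₂ = ln(2)/k
Step 2: t₁/₂ = ln(2)/0.00463
Step 3: t₁/₂ = 0.6931/0.00463 = 149.7 min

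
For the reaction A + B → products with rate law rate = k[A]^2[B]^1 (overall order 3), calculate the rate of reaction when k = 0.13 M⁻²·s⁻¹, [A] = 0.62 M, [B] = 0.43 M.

0.02149 M/s

Step 1: The rate law is rate = k[A]^2[B]^1, overall order = 2+1 = 3
Step 2: Substitute values: rate = 0.13 × (0.62)^2 × (0.43)^1
Step 3: rate = 0.13 × 0.3844 × 0.43 = 0.021488 M/s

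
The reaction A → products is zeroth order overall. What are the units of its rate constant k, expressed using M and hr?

M·hr⁻¹

Step 1: For overall order n, rate = k × (concentration)^n.
Step 2: Rate has units M·hr⁻¹; concentration term has units M^0.
Step 3: k = rate / (concentration)^n, so units of k = M^(1-0)·hr⁻¹ = M·hr⁻¹.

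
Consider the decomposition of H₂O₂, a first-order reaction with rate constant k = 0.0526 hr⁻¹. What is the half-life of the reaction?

13.18 hr

Step 1: For a first-order reaction, t₁/₂ = ln(2)/k
Step 2: t₁/₂ = ln(2)/0.0526
Step 3: t₁/₂ = 0.6931/0.0526 = 13.18 hr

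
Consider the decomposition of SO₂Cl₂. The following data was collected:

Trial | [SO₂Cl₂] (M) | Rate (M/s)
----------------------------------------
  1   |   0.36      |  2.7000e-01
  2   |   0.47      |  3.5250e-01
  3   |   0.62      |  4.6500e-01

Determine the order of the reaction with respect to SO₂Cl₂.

first order (1)

Step 1: Compare trials to find order n where rate₂/rate₁ = ([SO₂Cl₂]₂/[SO₂Cl₂]₁)^n
Step 2: rate₂/rate₁ = 3.5250e-01/2.7000e-01 = 1.306
Step 3: [SO₂Cl₂]₂/[SO₂Cl₂]₁ = 0.47/0.36 = 1.306
Step 4: n = ln(1.306)/ln(1.306) = 1.00 ≈ 1
Step 5: The reaction is first order in SO₂Cl₂.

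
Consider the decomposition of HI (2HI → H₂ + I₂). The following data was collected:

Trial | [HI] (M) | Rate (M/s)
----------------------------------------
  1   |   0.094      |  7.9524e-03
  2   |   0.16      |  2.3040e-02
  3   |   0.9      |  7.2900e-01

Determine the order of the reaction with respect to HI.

second order (2)

Step 1: Compare trials to find order n where rate₂/rate₁ = ([HI]₂/[HI]₁)^n
Step 2: rate₂/rate₁ = 2.3040e-02/7.9524e-03 = 2.897
Step 3: [HI]₂/[HI]₁ = 0.16/0.094 = 1.702
Step 4: n = ln(2.897)/ln(1.702) = 2.00 ≈ 2
Step 5: The reaction is second order in HI.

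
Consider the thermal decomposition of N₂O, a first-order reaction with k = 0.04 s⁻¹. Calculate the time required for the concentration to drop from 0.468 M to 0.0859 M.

42.38 s

Step 1: For first-order: t = ln([N₂O]₀/[N₂O])/k
Step 2: t = ln(0.468/0.0859)/0.04
Step 3: t = ln(5.448)/0.04
Step 4: t = 1.695/0.04 = 42.38 s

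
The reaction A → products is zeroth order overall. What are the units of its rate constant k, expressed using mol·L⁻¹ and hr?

mol·L⁻¹·hr⁻¹

Step 1: For overall order n, rate = k × (concentration)^n.
Step 2: Rate has units mol·L⁻¹·hr⁻¹; concentration term has units (mol·L⁻¹)^0.
Step 3: k = rate / (concentration)^n, so units of k = (mol·L⁻¹)^(1-0)·hr⁻¹ = mol·L⁻¹·hr⁻¹.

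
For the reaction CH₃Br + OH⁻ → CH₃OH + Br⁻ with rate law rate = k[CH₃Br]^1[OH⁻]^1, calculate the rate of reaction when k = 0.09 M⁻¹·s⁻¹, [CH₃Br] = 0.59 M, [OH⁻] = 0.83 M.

0.04407 M/s

Step 1: The rate law is rate = k[CH₃Br]^1[OH⁻]^1
Step 2: Substitute: rate = 0.09 × (0.59)^1 × (0.83)^1
Step 3: rate = 0.09 × 0.59 × 0.83 = 0.044073 M/s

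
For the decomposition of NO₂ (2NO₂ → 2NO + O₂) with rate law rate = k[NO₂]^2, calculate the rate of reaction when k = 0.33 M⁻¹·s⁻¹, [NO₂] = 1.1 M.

0.3993 M/s

Step 1: Identify the rate law: rate = k[NO₂]^2
Step 2: Substitute values: rate = 0.33 × (1.1)^2
Step 3: Calculate: rate = 0.33 × 1.21 = 0.3993 M/s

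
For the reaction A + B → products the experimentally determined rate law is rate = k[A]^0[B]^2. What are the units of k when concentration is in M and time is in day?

M⁻¹·day⁻¹

Step 1: Overall order = 0 + 2 = 2.
Step 2: rate has units M·day⁻¹; [A]^0[B]^2 has units M^2.
Step 3: k = rate/([A]^0[B]^2), so units of k = M^(1-2)·day⁻¹ = M⁻¹·day⁻¹.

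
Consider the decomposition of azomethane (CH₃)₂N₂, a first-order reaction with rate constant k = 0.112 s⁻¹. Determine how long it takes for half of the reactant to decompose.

6.189 s

Step 1: For a first-order reaction, t₁/₂ = ln(2)/k
Step 2: t₁/₂ = ln(2)/0.112
Step 3: t₁/₂ = 0.6931/0.112 = 6.189 s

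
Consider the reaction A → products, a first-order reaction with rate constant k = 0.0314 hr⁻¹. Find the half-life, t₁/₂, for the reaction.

22.07 hr

Step 1: For a first-order reaction, t₁/₂ = ln(2)/k
Step 2: t₁/₂ = ln(2)/0.0314
Step 3: t₁/₂ = 0.6931/0.0314 = 22.07 hr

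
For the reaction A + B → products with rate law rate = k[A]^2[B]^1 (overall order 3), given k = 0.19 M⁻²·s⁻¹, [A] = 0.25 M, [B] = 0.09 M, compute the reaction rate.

0.001069 M/s

Step 1: The rate law is rate = k[A]^2[B]^1, overall order = 2+1 = 3
Step 2: Substitute values: rate = 0.19 × (0.25)^2 × (0.09)^1
Step 3: rate = 0.19 × 0.0625 × 0.09 = 0.00106875 M/s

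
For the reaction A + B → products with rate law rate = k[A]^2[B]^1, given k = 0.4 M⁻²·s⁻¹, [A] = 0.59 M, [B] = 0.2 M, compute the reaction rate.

0.02785 M/s

Step 1: The rate law is rate = k[A]^2[B]^1
Step 2: Substitute: rate = 0.4 × (0.59)^2 × (0.2)^1
Step 3: rate = 0.4 × 0.3481 × 0.2 = 0.027848 M/s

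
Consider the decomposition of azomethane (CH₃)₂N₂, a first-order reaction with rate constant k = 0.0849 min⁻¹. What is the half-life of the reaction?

8.164 min

Step 1: For a first-order reaction, t₁/₂ = ln(2)/k
Step 2: t₁/₂ = ln(2)/0.0849
Step 3: t₁/₂ = 0.6931/0.0849 = 8.164 min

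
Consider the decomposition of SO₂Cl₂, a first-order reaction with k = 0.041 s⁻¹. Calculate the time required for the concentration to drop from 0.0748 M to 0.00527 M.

64.7 s

Step 1: For first-order: t = ln([SO₂Cl₂]₀/[SO₂Cl₂])/k
Step 2: t = ln(0.0748/0.00527)/0.041
Step 3: t = ln(14.19)/0.041
Step 4: t = 2.653/0.041 = 64.7 s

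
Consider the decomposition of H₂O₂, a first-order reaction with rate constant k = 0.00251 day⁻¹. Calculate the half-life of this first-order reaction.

276.2 day

Step 1: For a first-order reaction, t₁/₂ = ln(2)/k
Step 2: t₁/₂ = ln(2)/0.00251
Step 3: t₁/₂ = 0.6931/0.00251 = 276.2 day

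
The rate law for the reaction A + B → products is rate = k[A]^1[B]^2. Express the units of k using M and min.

M⁻²·min⁻¹

Step 1: Overall order = 1 + 2 = 3.
Step 2: rate has units M·min⁻¹; [A]^1[B]^2 has units M^3.
Step 3: k = rate/([A]^1[B]^2), so units of k = M^(1-3)·min⁻¹ = M⁻²·min⁻¹.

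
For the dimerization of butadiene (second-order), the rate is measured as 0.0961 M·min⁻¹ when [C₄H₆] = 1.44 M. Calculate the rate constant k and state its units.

0.04634 M⁻¹·min⁻¹

Step 1: rate = k[C₄H₆]^2, so k = rate / [C₄H₆]^2.
Step 2: k = 0.0961 / (1.44)^2 = 0.0961 / 2.074.
Step 3: k = 0.04634 M⁻¹·min⁻¹.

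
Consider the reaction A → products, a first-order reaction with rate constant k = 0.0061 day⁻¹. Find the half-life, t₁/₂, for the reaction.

113.6 day

Step 1: For a first-order reaction, t₁/₂ = ln(2)/k
Step 2: t₁/₂ = ln(2)/0.0061
Step 3: t₁/₂ = 0.6931/0.0061 = 113.6 day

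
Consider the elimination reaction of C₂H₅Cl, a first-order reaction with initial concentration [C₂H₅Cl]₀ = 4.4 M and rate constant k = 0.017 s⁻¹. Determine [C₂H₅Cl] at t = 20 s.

3.132 M

Step 1: For a first-order reaction: [C₂H₅Cl] = [C₂H₅Cl]₀ × e^(-kt)
Step 2: [C₂H₅Cl] = 4.4 × e^(-0.017 × 20)
Step 3: [C₂H₅Cl] = 4.4 × e^(-0.34)
Step 4: [C₂H₅Cl] = 4.4 × 0.71177 = 3.132 M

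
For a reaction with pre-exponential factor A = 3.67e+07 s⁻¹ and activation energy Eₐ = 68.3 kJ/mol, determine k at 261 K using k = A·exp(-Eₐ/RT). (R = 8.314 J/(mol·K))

7.85e-07 s⁻¹

Step 1: Use the Arrhenius equation: k = A × exp(-Eₐ/RT)
Step 2: Convert Eₐ to J/mol: 68.3 kJ/mol = 68300 J/mol
Step 3: Calculate the exponent: -Eₐ/(RT) = -68300/(8.314 × 261) = -31.47532
Step 4: k = 3.67e+07 × exp(-31.47532)
Step 5: k = 3.67e+07 × 2.14014e-14 = 7.8543e-07 s⁻¹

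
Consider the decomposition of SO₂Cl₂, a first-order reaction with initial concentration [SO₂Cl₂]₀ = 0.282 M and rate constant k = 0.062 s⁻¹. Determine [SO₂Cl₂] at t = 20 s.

0.08161 M

Step 1: For a first-order reaction: [SO₂Cl₂] = [SO₂Cl₂]₀ × e^(-kt)
Step 2: [SO₂Cl₂] = 0.282 × e^(-0.062 × 20)
Step 3: [SO₂Cl₂] = 0.282 × e^(-1.24)
Step 4: [SO₂Cl₂] = 0.282 × 0.289384 = 0.08161 M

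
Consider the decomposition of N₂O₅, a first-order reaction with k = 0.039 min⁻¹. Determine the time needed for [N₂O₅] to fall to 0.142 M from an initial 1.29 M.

56.58 min

Step 1: For first-order: t = ln([N₂O₅]₀/[N₂O₅])/k
Step 2: t = ln(1.29/0.142)/0.039
Step 3: t = ln(9.085)/0.039
Step 4: t = 2.207/0.039 = 56.58 min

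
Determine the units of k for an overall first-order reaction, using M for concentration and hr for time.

hr⁻¹

Step 1: For overall order n, rate = k × (concentration)^n.
Step 2: Rate has units M·hr⁻¹; concentration term has units M^1.
Step 3: k = rate / (concentration)^n, so units of k = M^(1-1)·hr⁻¹ = hr⁻¹.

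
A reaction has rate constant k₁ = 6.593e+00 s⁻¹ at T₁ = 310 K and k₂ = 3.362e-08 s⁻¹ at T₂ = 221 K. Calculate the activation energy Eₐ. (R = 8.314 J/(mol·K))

122.2 kJ/mol

Step 1: Use the two-temperature Arrhenius form: ln(k₂/k₁) = -Eₐ/R × (1/T₂ - 1/T₁)
Step 2: ln(k₂/k₁) = ln(3.362e-08/6.593e+00) = ln(5.09935e-09) = -19.0942
Step 3: 1/T₂ - 1/T₁ = 1/221 - 1/310 = 1.299080e-03 K⁻¹
Step 4: Eₐ = -R × ln(k₂/k₁) / (1/T₂ - 1/T₁) = -8.314 × -19.0942 / 1.299080e-03
Step 5: Eₐ = 1.2220e+05 J/mol = 122.2 kJ/mol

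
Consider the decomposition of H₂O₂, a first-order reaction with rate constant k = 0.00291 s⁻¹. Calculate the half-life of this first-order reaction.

238.2 s

Step 1: For a first-order reaction, t₁/₂ = ln(2)/k
Step 2: t₁/₂ = ln(2)/0.00291
Step 3: t₁/₂ = 0.6931/0.00291 = 238.2 s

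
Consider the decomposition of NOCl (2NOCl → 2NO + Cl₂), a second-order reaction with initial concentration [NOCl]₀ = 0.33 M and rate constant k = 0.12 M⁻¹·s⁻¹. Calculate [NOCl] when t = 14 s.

0.2123 M

Step 1: For a second-order reaction: 1/[NOCl] = 1/[NOCl]₀ + kt
Step 2: 1/[NOCl] = 1/0.33 + 0.12 × 14
Step 3: 1/[NOCl] = 3.03 + 1.68 = 4.71
Step 4: [NOCl] = 1/4.71 = 0.2123 M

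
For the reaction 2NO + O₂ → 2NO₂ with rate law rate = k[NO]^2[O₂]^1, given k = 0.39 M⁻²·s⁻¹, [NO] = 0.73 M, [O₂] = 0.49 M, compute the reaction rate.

0.1018 M/s

Step 1: The rate law is rate = k[NO]^2[O₂]^1
Step 2: Substitute: rate = 0.39 × (0.73)^2 × (0.49)^1
Step 3: rate = 0.39 × 0.5329 × 0.49 = 0.101837 M/s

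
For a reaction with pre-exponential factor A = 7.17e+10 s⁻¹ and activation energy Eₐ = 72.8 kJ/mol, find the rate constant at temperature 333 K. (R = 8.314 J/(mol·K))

2.73e-01 s⁻¹

Step 1: Use the Arrhenius equation: k = A × exp(-Eₐ/RT)
Step 2: Convert Eₐ to J/mol: 72.8 kJ/mol = 72800 J/mol
Step 3: Calculate the exponent: -Eₐ/(RT) = -72800/(8.314 × 333) = -26.29524
Step 4: k = 7.17e+10 × exp(-26.29524)
Step 5: k = 7.17e+10 × 3.80297e-12 = 2.7267e-01 s⁻¹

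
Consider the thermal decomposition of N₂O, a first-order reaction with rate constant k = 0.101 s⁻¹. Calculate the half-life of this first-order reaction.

6.863 s

Step 1: For a first-order reaction, t₁/₂ = ln(2)/k
Step 2: t₁/₂ = ln(2)/0.101
Step 3: t₁/₂ = 0.6931/0.101 = 6.863 s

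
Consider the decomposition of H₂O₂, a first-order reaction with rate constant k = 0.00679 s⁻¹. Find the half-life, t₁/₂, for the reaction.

102.1 s

Step 1: For a first-order reaction, t₁/₂ = ln(2)/k
Step 2: t₁/₂ = ln(2)/0.00679
Step 3: t₁/₂ = 0.6931/0.00679 = 102.1 s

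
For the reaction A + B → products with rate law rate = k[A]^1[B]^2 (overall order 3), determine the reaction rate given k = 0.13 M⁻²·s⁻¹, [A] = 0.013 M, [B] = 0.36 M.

0.000219 M/s

Step 1: The rate law is rate = k[A]^1[B]^2, overall order = 1+2 = 3
Step 2: Substitute values: rate = 0.13 × (0.013)^1 × (0.36)^2
Step 3: rate = 0.13 × 0.013 × 0.1296 = 0.000219024 M/s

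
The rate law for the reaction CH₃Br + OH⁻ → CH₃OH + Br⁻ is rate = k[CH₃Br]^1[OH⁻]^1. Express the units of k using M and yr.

M⁻¹·yr⁻¹

Step 1: Overall order = 1 + 1 = 2.
Step 2: rate has units M·yr⁻¹; [CH₃Br]^1[OH⁻]^1 has units M^2.
Step 3: k = rate/([CH₃Br]^1[OH⁻]^1), so units of k = M^(1-2)·yr⁻¹ = M⁻¹·yr⁻¹.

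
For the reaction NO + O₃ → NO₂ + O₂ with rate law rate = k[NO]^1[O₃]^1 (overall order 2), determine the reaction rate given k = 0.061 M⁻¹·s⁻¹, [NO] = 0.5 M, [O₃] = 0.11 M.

0.003355 M/s

Step 1: The rate law is rate = k[NO]^1[O₃]^1, overall order = 1+1 = 2
Step 2: Substitute values: rate = 0.061 × (0.5)^1 × (0.11)^1
Step 3: rate = 0.061 × 0.5 × 0.11 = 0.003355 M/s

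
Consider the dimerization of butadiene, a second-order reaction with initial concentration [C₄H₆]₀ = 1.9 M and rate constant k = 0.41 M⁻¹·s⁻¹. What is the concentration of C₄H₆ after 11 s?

0.1986 M

Step 1: For a second-order reaction: 1/[C₄H₆] = 1/[C₄H₆]₀ + kt
Step 2: 1/[C₄H₆] = 1/1.9 + 0.41 × 11
Step 3: 1/[C₄H₆] = 0.5263 + 4.51 = 5.036
Step 4: [C₄H₆] = 1/5.036 = 0.1986 M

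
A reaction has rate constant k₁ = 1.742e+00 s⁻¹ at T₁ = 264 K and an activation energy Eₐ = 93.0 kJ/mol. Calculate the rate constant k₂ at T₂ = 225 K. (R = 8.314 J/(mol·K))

1.126e-03 s⁻¹

Step 1: Use the two-temperature Arrhenius form: ln(k₂/k₁) = -Eₐ/R × (1/T₂ - 1/T₁)
Step 2: Convert Eₐ to J/mol: 93.0 kJ/mol = 93000 J/mol
Step 3: 1/T₂ - 1/T₁ = 1/225 - 1/264 = 6.565657e-04 K⁻¹
Step 4: ln(k₂/k₁) = -93000/8.314 × 6.565657e-04 = -7.34431
Step 5: k₂ = k₁ × exp(-7.34431) = 1.742e+00 × 6.46259e-04 = 1.126e-03 s⁻¹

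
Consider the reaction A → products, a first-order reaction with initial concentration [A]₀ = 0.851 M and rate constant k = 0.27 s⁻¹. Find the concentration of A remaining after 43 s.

7.723e-06 M

Step 1: For a first-order reaction: [A] = [A]₀ × e^(-kt)
Step 2: [A] = 0.851 × e^(-0.27 × 43)
Step 3: [A] = 0.851 × e^(-11.61)
Step 4: [A] = 0.851 × 9.07488e-06 = 7.723e-06 M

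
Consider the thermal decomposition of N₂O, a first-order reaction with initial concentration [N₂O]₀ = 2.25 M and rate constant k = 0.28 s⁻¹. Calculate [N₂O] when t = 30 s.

0.000506 M

Step 1: For a first-order reaction: [N₂O] = [N₂O]₀ × e^(-kt)
Step 2: [N₂O] = 2.25 × e^(-0.28 × 30)
Step 3: [N₂O] = 2.25 × e^(-8.4)
Step 4: [N₂O] = 2.25 × 0.000224867 = 0.000506 M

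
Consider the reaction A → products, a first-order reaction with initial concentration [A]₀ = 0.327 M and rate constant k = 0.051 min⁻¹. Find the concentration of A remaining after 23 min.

0.1012 M

Step 1: For a first-order reaction: [A] = [A]₀ × e^(-kt)
Step 2: [A] = 0.327 × e^(-0.051 × 23)
Step 3: [A] = 0.327 × e^(-1.173)
Step 4: [A] = 0.327 × 0.309437 = 0.1012 M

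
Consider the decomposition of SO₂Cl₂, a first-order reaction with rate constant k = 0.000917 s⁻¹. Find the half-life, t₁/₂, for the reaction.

755.9 s

Step 1: For a first-order reaction, t₁/₂ = ln(2)/k
Step 2: t₁/₂ = ln(2)/0.000917
Step 3: t₁/₂ = 0.6931/0.000917 = 755.9 s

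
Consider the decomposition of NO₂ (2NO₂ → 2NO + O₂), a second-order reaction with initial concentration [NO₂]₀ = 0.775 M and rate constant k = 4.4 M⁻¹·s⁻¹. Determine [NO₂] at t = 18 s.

0.01242 M

Step 1: For a second-order reaction: 1/[NO₂] = 1/[NO₂]₀ + kt
Step 2: 1/[NO₂] = 1/0.775 + 4.4 × 18
Step 3: 1/[NO₂] = 1.29 + 79.2 = 80.49
Step 4: [NO₂] = 1/80.49 = 0.01242 M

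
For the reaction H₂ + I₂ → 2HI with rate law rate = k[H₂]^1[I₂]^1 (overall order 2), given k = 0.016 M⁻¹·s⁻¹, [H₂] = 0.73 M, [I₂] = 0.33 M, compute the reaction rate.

0.003854 M/s

Step 1: The rate law is rate = k[H₂]^1[I₂]^1, overall order = 1+1 = 2
Step 2: Substitute values: rate = 0.016 × (0.73)^1 × (0.33)^1
Step 3: rate = 0.016 × 0.73 × 0.33 = 0.0038544 M/s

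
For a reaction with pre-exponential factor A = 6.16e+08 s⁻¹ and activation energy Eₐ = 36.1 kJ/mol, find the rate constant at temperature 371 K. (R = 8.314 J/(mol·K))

5.09e+03 s⁻¹

Step 1: Use the Arrhenius equation: k = A × exp(-Eₐ/RT)
Step 2: Convert Eₐ to J/mol: 36.1 kJ/mol = 36100 J/mol
Step 3: Calculate the exponent: -Eₐ/(RT) = -36100/(8.314 × 371) = -11.70370
Step 4: k = 6.16e+08 × exp(-11.70370)
Step 5: k = 6.16e+08 × 8.26319e-06 = 5.0901e+03 s⁻¹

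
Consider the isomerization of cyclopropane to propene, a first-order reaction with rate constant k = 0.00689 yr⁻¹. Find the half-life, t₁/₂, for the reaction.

100.6 yr

Step 1: For a first-order reaction, t₁/₂ = ln(2)/k
Step 2: t₁/₂ = ln(2)/0.00689
Step 3: t₁/₂ = 0.6931/0.00689 = 100.6 yr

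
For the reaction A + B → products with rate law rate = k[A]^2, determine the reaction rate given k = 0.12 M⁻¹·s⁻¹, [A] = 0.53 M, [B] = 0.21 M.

0.03371 M/s

Step 1: The rate law is rate = k[A]^2
Step 2: Note that the rate does not depend on [B] (zero order in B).
Step 3: rate = 0.12 × (0.53)^2 = 0.033708 M/s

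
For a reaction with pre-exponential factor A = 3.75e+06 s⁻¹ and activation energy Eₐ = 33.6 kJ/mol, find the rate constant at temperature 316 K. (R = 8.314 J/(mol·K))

1.05e+01 s⁻¹

Step 1: Use the Arrhenius equation: k = A × exp(-Eₐ/RT)
Step 2: Convert Eₐ to J/mol: 33.6 kJ/mol = 33600 J/mol
Step 3: Calculate the exponent: -Eₐ/(RT) = -33600/(8.314 × 316) = -12.78916
Step 4: k = 3.75e+06 × exp(-12.78916)
Step 5: k = 3.75e+06 × 2.79086e-06 = 1.0466e+01 s⁻¹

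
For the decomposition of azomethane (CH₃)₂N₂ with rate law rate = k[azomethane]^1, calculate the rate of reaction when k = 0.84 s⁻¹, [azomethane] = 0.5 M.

0.42 M/s

Step 1: Identify the rate law: rate = k[azomethane]^1
Step 2: Substitute values: rate = 0.84 × (0.5)^1
Step 3: Calculate: rate = 0.84 × 0.5 = 0.42 M/s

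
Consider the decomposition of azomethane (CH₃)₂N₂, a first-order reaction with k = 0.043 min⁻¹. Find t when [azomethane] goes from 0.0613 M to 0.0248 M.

21.05 min

Step 1: For first-order: t = ln([azomethane]₀/[azomethane])/k
Step 2: t = ln(0.0613/0.0248)/0.043
Step 3: t = ln(2.472)/0.043
Step 4: t = 0.9049/0.043 = 21.05 min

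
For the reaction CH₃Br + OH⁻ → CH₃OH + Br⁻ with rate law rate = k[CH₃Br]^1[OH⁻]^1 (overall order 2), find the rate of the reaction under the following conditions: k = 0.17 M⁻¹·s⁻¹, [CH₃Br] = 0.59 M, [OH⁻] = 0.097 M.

0.009729 M/s

Step 1: The rate law is rate = k[CH₃Br]^1[OH⁻]^1, overall order = 1+1 = 2
Step 2: Substitute values: rate = 0.17 × (0.59)^1 × (0.097)^1
Step 3: rate = 0.17 × 0.59 × 0.097 = 0.0097291 M/s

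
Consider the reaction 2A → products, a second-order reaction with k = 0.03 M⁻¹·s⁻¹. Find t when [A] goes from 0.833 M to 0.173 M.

152.7 s

Step 1: For second-order: t = (1/[A] - 1/[A]₀)/k
Step 2: t = (1/0.173 - 1/0.833)/0.03
Step 3: t = (5.78 - 1.2)/0.03
Step 4: t = 4.58/0.03 = 152.7 s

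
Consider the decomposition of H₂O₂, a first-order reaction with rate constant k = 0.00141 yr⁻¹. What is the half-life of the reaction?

491.6 yr

Step 1: For a first-order reaction, t₁/₂ = ln(2)/k
Step 2: t₁/₂ = ln(2)/0.00141
Step 3: t₁/₂ = 0.6931/0.00141 = 491.6 yr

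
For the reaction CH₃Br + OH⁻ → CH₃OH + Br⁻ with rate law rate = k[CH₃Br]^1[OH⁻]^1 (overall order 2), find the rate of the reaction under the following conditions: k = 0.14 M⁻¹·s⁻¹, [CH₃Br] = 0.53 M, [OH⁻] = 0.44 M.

0.03265 M/s

Step 1: The rate law is rate = k[CH₃Br]^1[OH⁻]^1, overall order = 1+1 = 2
Step 2: Substitute values: rate = 0.14 × (0.53)^1 × (0.44)^1
Step 3: rate = 0.14 × 0.53 × 0.44 = 0.032648 M/s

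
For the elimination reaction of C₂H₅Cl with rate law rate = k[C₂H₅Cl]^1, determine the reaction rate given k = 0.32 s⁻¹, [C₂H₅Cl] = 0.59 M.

0.1888 M/s

Step 1: Identify the rate law: rate = k[C₂H₅Cl]^1
Step 2: Substitute values: rate = 0.32 × (0.59)^1
Step 3: Calculate: rate = 0.32 × 0.59 = 0.1888 M/s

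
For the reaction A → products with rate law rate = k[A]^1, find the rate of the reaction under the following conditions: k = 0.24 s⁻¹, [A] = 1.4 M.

0.336 M/s

Step 1: Identify the rate law: rate = k[A]^1
Step 2: Substitute values: rate = 0.24 × (1.4)^1
Step 3: Calculate: rate = 0.24 × 1.4 = 0.336 M/s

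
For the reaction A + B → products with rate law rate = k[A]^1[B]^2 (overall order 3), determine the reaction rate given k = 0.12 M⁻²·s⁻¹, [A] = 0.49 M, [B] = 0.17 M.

0.001699 M/s

Step 1: The rate law is rate = k[A]^1[B]^2, overall order = 1+2 = 3
Step 2: Substitute values: rate = 0.12 × (0.49)^1 × (0.17)^2
Step 3: rate = 0.12 × 0.49 × 0.0289 = 0.00169932 M/s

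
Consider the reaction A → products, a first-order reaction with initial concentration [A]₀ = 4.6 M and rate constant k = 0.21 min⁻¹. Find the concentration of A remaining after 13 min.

0.3 M

Step 1: For a first-order reaction: [A] = [A]₀ × e^(-kt)
Step 2: [A] = 4.6 × e^(-0.21 × 13)
Step 3: [A] = 4.6 × e^(-2.73)
Step 4: [A] = 4.6 × 0.0652193 = 0.3 M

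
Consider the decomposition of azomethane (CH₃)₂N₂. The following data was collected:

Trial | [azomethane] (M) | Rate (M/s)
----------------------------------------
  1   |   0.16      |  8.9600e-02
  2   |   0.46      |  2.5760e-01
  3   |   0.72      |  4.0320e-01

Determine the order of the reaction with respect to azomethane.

first order (1)

Step 1: Compare trials to find order n where rate₂/rate₁ = ([azomethane]₂/[azomethane]₁)^n
Step 2: rate₂/rate₁ = 2.5760e-01/8.9600e-02 = 2.875
Step 3: [azomethane]₂/[azomethane]₁ = 0.46/0.16 = 2.875
Step 4: n = ln(2.875)/ln(2.875) = 1.00 ≈ 1
Step 5: The reaction is first order in azomethane.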